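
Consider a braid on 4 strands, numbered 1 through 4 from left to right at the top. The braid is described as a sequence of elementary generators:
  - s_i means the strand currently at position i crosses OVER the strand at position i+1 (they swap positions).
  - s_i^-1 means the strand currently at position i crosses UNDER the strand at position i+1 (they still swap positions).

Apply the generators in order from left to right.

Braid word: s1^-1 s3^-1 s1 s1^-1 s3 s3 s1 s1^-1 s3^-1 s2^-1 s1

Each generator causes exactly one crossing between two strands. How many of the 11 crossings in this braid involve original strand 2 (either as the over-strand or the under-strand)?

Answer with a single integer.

Answer: 6

Derivation:
Gen 1: crossing 1x2. Involves strand 2? yes. Count so far: 1
Gen 2: crossing 3x4. Involves strand 2? no. Count so far: 1
Gen 3: crossing 2x1. Involves strand 2? yes. Count so far: 2
Gen 4: crossing 1x2. Involves strand 2? yes. Count so far: 3
Gen 5: crossing 4x3. Involves strand 2? no. Count so far: 3
Gen 6: crossing 3x4. Involves strand 2? no. Count so far: 3
Gen 7: crossing 2x1. Involves strand 2? yes. Count so far: 4
Gen 8: crossing 1x2. Involves strand 2? yes. Count so far: 5
Gen 9: crossing 4x3. Involves strand 2? no. Count so far: 5
Gen 10: crossing 1x3. Involves strand 2? no. Count so far: 5
Gen 11: crossing 2x3. Involves strand 2? yes. Count so far: 6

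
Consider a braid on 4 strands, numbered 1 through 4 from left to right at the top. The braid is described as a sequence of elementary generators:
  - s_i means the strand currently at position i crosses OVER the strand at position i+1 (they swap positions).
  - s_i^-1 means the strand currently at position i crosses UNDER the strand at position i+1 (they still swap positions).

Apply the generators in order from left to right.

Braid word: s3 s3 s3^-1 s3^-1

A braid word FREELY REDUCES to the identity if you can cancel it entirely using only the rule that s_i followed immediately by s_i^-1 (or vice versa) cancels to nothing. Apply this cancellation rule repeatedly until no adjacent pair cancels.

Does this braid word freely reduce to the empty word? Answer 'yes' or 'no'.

Gen 1 (s3): push. Stack: [s3]
Gen 2 (s3): push. Stack: [s3 s3]
Gen 3 (s3^-1): cancels prior s3. Stack: [s3]
Gen 4 (s3^-1): cancels prior s3. Stack: []
Reduced word: (empty)

Answer: yes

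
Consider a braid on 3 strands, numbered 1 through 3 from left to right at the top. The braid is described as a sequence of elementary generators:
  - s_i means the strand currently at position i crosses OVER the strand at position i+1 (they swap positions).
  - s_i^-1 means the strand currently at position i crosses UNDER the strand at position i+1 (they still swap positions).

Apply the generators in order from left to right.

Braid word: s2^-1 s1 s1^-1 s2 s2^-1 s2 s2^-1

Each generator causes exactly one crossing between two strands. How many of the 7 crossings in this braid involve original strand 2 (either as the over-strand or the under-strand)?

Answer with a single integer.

Answer: 5

Derivation:
Gen 1: crossing 2x3. Involves strand 2? yes. Count so far: 1
Gen 2: crossing 1x3. Involves strand 2? no. Count so far: 1
Gen 3: crossing 3x1. Involves strand 2? no. Count so far: 1
Gen 4: crossing 3x2. Involves strand 2? yes. Count so far: 2
Gen 5: crossing 2x3. Involves strand 2? yes. Count so far: 3
Gen 6: crossing 3x2. Involves strand 2? yes. Count so far: 4
Gen 7: crossing 2x3. Involves strand 2? yes. Count so far: 5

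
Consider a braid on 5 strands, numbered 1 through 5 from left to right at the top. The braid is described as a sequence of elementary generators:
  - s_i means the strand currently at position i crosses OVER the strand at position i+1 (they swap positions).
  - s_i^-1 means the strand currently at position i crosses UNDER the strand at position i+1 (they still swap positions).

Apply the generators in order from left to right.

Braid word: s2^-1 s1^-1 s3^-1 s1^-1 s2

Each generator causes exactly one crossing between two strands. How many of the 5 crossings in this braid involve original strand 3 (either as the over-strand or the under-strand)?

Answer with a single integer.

Answer: 4

Derivation:
Gen 1: crossing 2x3. Involves strand 3? yes. Count so far: 1
Gen 2: crossing 1x3. Involves strand 3? yes. Count so far: 2
Gen 3: crossing 2x4. Involves strand 3? no. Count so far: 2
Gen 4: crossing 3x1. Involves strand 3? yes. Count so far: 3
Gen 5: crossing 3x4. Involves strand 3? yes. Count so far: 4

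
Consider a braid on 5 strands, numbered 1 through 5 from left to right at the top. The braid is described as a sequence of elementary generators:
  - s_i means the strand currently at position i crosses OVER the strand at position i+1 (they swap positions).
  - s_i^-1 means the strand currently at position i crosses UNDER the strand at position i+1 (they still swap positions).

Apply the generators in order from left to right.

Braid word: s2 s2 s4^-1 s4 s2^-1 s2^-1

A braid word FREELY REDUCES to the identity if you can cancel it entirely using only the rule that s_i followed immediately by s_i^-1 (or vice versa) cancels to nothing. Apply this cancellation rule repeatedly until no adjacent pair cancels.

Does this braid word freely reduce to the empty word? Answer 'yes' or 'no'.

Answer: yes

Derivation:
Gen 1 (s2): push. Stack: [s2]
Gen 2 (s2): push. Stack: [s2 s2]
Gen 3 (s4^-1): push. Stack: [s2 s2 s4^-1]
Gen 4 (s4): cancels prior s4^-1. Stack: [s2 s2]
Gen 5 (s2^-1): cancels prior s2. Stack: [s2]
Gen 6 (s2^-1): cancels prior s2. Stack: []
Reduced word: (empty)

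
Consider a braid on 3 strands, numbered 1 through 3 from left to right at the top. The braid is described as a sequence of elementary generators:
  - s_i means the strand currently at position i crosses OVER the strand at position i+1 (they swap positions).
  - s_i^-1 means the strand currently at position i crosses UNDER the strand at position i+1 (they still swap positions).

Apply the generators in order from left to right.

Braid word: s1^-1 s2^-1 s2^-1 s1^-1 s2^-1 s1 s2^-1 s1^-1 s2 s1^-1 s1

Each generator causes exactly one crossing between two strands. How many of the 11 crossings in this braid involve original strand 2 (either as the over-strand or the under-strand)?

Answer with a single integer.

Answer: 7

Derivation:
Gen 1: crossing 1x2. Involves strand 2? yes. Count so far: 1
Gen 2: crossing 1x3. Involves strand 2? no. Count so far: 1
Gen 3: crossing 3x1. Involves strand 2? no. Count so far: 1
Gen 4: crossing 2x1. Involves strand 2? yes. Count so far: 2
Gen 5: crossing 2x3. Involves strand 2? yes. Count so far: 3
Gen 6: crossing 1x3. Involves strand 2? no. Count so far: 3
Gen 7: crossing 1x2. Involves strand 2? yes. Count so far: 4
Gen 8: crossing 3x2. Involves strand 2? yes. Count so far: 5
Gen 9: crossing 3x1. Involves strand 2? no. Count so far: 5
Gen 10: crossing 2x1. Involves strand 2? yes. Count so far: 6
Gen 11: crossing 1x2. Involves strand 2? yes. Count so far: 7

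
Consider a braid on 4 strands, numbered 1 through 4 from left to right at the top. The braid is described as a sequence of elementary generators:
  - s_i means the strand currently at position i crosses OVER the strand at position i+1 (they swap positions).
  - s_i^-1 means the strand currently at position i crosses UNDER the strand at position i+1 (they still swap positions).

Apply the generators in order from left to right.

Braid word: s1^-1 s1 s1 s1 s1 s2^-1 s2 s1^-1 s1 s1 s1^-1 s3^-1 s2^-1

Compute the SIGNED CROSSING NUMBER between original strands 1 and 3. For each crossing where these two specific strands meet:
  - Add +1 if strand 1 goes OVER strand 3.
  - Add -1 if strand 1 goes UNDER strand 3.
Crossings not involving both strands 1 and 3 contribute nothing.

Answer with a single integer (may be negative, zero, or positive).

Answer: -2

Derivation:
Gen 1: crossing 1x2. Both 1&3? no. Sum: 0
Gen 2: crossing 2x1. Both 1&3? no. Sum: 0
Gen 3: crossing 1x2. Both 1&3? no. Sum: 0
Gen 4: crossing 2x1. Both 1&3? no. Sum: 0
Gen 5: crossing 1x2. Both 1&3? no. Sum: 0
Gen 6: 1 under 3. Both 1&3? yes. Contrib: -1. Sum: -1
Gen 7: 3 over 1. Both 1&3? yes. Contrib: -1. Sum: -2
Gen 8: crossing 2x1. Both 1&3? no. Sum: -2
Gen 9: crossing 1x2. Both 1&3? no. Sum: -2
Gen 10: crossing 2x1. Both 1&3? no. Sum: -2
Gen 11: crossing 1x2. Both 1&3? no. Sum: -2
Gen 12: crossing 3x4. Both 1&3? no. Sum: -2
Gen 13: crossing 1x4. Both 1&3? no. Sum: -2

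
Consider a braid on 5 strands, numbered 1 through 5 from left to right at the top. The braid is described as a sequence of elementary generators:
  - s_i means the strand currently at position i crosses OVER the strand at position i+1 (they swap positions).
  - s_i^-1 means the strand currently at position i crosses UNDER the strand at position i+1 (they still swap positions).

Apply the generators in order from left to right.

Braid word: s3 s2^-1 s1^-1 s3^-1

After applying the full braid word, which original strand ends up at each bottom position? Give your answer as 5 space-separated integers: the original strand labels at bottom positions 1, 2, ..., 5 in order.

Answer: 4 1 3 2 5

Derivation:
Gen 1 (s3): strand 3 crosses over strand 4. Perm now: [1 2 4 3 5]
Gen 2 (s2^-1): strand 2 crosses under strand 4. Perm now: [1 4 2 3 5]
Gen 3 (s1^-1): strand 1 crosses under strand 4. Perm now: [4 1 2 3 5]
Gen 4 (s3^-1): strand 2 crosses under strand 3. Perm now: [4 1 3 2 5]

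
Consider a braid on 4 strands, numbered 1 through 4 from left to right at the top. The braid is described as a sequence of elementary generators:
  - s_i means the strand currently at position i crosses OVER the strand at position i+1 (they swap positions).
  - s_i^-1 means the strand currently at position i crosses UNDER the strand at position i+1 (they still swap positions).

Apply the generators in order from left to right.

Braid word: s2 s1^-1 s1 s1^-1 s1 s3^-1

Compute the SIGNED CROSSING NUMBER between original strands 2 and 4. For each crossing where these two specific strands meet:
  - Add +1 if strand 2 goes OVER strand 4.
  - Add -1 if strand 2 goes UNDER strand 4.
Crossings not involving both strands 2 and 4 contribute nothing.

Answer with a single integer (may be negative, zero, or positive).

Gen 1: crossing 2x3. Both 2&4? no. Sum: 0
Gen 2: crossing 1x3. Both 2&4? no. Sum: 0
Gen 3: crossing 3x1. Both 2&4? no. Sum: 0
Gen 4: crossing 1x3. Both 2&4? no. Sum: 0
Gen 5: crossing 3x1. Both 2&4? no. Sum: 0
Gen 6: 2 under 4. Both 2&4? yes. Contrib: -1. Sum: -1

Answer: -1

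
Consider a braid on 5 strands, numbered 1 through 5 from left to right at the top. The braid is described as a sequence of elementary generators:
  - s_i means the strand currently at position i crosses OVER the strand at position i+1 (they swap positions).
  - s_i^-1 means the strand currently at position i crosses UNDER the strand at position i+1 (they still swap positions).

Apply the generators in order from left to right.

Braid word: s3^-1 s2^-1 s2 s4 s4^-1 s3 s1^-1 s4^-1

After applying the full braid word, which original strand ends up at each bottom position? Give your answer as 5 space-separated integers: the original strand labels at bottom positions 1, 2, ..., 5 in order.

Gen 1 (s3^-1): strand 3 crosses under strand 4. Perm now: [1 2 4 3 5]
Gen 2 (s2^-1): strand 2 crosses under strand 4. Perm now: [1 4 2 3 5]
Gen 3 (s2): strand 4 crosses over strand 2. Perm now: [1 2 4 3 5]
Gen 4 (s4): strand 3 crosses over strand 5. Perm now: [1 2 4 5 3]
Gen 5 (s4^-1): strand 5 crosses under strand 3. Perm now: [1 2 4 3 5]
Gen 6 (s3): strand 4 crosses over strand 3. Perm now: [1 2 3 4 5]
Gen 7 (s1^-1): strand 1 crosses under strand 2. Perm now: [2 1 3 4 5]
Gen 8 (s4^-1): strand 4 crosses under strand 5. Perm now: [2 1 3 5 4]

Answer: 2 1 3 5 4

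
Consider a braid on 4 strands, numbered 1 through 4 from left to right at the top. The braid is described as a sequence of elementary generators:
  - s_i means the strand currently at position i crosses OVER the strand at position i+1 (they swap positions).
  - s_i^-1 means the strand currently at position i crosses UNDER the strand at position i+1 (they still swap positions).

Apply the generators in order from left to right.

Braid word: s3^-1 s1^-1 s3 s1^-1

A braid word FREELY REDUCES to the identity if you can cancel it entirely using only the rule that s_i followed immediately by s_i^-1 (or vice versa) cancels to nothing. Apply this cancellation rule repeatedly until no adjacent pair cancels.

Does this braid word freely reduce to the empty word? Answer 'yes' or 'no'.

Answer: no

Derivation:
Gen 1 (s3^-1): push. Stack: [s3^-1]
Gen 2 (s1^-1): push. Stack: [s3^-1 s1^-1]
Gen 3 (s3): push. Stack: [s3^-1 s1^-1 s3]
Gen 4 (s1^-1): push. Stack: [s3^-1 s1^-1 s3 s1^-1]
Reduced word: s3^-1 s1^-1 s3 s1^-1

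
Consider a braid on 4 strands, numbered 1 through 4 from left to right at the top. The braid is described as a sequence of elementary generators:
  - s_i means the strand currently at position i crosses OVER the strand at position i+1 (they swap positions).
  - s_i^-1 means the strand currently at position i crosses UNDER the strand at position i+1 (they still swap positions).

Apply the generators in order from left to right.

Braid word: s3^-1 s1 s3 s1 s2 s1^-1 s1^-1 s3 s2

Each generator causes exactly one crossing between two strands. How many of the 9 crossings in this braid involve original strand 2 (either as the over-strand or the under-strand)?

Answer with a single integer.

Answer: 4

Derivation:
Gen 1: crossing 3x4. Involves strand 2? no. Count so far: 0
Gen 2: crossing 1x2. Involves strand 2? yes. Count so far: 1
Gen 3: crossing 4x3. Involves strand 2? no. Count so far: 1
Gen 4: crossing 2x1. Involves strand 2? yes. Count so far: 2
Gen 5: crossing 2x3. Involves strand 2? yes. Count so far: 3
Gen 6: crossing 1x3. Involves strand 2? no. Count so far: 3
Gen 7: crossing 3x1. Involves strand 2? no. Count so far: 3
Gen 8: crossing 2x4. Involves strand 2? yes. Count so far: 4
Gen 9: crossing 3x4. Involves strand 2? no. Count so far: 4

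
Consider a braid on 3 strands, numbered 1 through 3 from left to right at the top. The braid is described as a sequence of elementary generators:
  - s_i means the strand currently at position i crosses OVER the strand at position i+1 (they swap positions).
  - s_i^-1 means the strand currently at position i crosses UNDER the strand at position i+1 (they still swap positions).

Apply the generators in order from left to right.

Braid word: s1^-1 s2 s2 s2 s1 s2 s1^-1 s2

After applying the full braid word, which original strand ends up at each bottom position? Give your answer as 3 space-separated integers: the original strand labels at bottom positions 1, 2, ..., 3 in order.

Answer: 1 2 3

Derivation:
Gen 1 (s1^-1): strand 1 crosses under strand 2. Perm now: [2 1 3]
Gen 2 (s2): strand 1 crosses over strand 3. Perm now: [2 3 1]
Gen 3 (s2): strand 3 crosses over strand 1. Perm now: [2 1 3]
Gen 4 (s2): strand 1 crosses over strand 3. Perm now: [2 3 1]
Gen 5 (s1): strand 2 crosses over strand 3. Perm now: [3 2 1]
Gen 6 (s2): strand 2 crosses over strand 1. Perm now: [3 1 2]
Gen 7 (s1^-1): strand 3 crosses under strand 1. Perm now: [1 3 2]
Gen 8 (s2): strand 3 crosses over strand 2. Perm now: [1 2 3]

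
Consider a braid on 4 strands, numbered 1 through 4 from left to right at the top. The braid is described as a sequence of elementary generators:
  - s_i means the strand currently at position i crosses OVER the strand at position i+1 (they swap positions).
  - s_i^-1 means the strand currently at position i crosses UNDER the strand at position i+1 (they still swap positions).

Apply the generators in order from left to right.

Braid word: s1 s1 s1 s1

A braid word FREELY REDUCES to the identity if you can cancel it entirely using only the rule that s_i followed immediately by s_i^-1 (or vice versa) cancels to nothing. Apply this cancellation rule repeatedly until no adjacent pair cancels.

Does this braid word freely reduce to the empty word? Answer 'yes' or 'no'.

Gen 1 (s1): push. Stack: [s1]
Gen 2 (s1): push. Stack: [s1 s1]
Gen 3 (s1): push. Stack: [s1 s1 s1]
Gen 4 (s1): push. Stack: [s1 s1 s1 s1]
Reduced word: s1 s1 s1 s1

Answer: no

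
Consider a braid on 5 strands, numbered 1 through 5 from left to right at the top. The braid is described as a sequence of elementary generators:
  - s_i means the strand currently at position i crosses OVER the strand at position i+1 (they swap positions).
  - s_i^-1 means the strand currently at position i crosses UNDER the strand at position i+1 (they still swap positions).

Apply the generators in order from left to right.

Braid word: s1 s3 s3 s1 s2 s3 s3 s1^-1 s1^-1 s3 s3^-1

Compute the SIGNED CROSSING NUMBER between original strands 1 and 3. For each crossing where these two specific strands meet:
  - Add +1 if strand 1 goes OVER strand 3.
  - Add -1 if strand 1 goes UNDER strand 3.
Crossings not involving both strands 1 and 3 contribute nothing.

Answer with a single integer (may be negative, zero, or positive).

Gen 1: crossing 1x2. Both 1&3? no. Sum: 0
Gen 2: crossing 3x4. Both 1&3? no. Sum: 0
Gen 3: crossing 4x3. Both 1&3? no. Sum: 0
Gen 4: crossing 2x1. Both 1&3? no. Sum: 0
Gen 5: crossing 2x3. Both 1&3? no. Sum: 0
Gen 6: crossing 2x4. Both 1&3? no. Sum: 0
Gen 7: crossing 4x2. Both 1&3? no. Sum: 0
Gen 8: 1 under 3. Both 1&3? yes. Contrib: -1. Sum: -1
Gen 9: 3 under 1. Both 1&3? yes. Contrib: +1. Sum: 0
Gen 10: crossing 2x4. Both 1&3? no. Sum: 0
Gen 11: crossing 4x2. Both 1&3? no. Sum: 0

Answer: 0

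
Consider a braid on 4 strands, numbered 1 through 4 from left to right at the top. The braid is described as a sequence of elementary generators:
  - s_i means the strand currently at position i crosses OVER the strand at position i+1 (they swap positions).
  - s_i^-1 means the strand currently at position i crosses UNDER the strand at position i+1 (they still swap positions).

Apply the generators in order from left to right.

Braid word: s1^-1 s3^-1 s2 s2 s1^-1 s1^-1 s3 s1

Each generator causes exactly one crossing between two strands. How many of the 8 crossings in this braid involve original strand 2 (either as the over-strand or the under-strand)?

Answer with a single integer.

Gen 1: crossing 1x2. Involves strand 2? yes. Count so far: 1
Gen 2: crossing 3x4. Involves strand 2? no. Count so far: 1
Gen 3: crossing 1x4. Involves strand 2? no. Count so far: 1
Gen 4: crossing 4x1. Involves strand 2? no. Count so far: 1
Gen 5: crossing 2x1. Involves strand 2? yes. Count so far: 2
Gen 6: crossing 1x2. Involves strand 2? yes. Count so far: 3
Gen 7: crossing 4x3. Involves strand 2? no. Count so far: 3
Gen 8: crossing 2x1. Involves strand 2? yes. Count so far: 4

Answer: 4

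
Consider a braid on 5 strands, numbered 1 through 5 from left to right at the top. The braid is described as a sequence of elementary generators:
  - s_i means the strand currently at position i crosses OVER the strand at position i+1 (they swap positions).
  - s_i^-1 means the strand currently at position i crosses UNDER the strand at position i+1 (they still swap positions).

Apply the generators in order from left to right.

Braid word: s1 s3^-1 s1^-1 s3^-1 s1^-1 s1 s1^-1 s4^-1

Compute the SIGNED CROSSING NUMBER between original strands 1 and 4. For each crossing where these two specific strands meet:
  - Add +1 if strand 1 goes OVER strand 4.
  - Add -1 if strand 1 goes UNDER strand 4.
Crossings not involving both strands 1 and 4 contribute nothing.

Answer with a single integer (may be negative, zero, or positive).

Gen 1: crossing 1x2. Both 1&4? no. Sum: 0
Gen 2: crossing 3x4. Both 1&4? no. Sum: 0
Gen 3: crossing 2x1. Both 1&4? no. Sum: 0
Gen 4: crossing 4x3. Both 1&4? no. Sum: 0
Gen 5: crossing 1x2. Both 1&4? no. Sum: 0
Gen 6: crossing 2x1. Both 1&4? no. Sum: 0
Gen 7: crossing 1x2. Both 1&4? no. Sum: 0
Gen 8: crossing 4x5. Both 1&4? no. Sum: 0

Answer: 0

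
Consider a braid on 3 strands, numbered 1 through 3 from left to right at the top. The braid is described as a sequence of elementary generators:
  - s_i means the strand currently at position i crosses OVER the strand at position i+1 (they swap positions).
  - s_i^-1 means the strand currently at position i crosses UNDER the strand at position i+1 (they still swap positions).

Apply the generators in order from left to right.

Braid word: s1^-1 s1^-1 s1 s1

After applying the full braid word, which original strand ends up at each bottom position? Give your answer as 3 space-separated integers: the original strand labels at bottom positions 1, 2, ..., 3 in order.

Gen 1 (s1^-1): strand 1 crosses under strand 2. Perm now: [2 1 3]
Gen 2 (s1^-1): strand 2 crosses under strand 1. Perm now: [1 2 3]
Gen 3 (s1): strand 1 crosses over strand 2. Perm now: [2 1 3]
Gen 4 (s1): strand 2 crosses over strand 1. Perm now: [1 2 3]

Answer: 1 2 3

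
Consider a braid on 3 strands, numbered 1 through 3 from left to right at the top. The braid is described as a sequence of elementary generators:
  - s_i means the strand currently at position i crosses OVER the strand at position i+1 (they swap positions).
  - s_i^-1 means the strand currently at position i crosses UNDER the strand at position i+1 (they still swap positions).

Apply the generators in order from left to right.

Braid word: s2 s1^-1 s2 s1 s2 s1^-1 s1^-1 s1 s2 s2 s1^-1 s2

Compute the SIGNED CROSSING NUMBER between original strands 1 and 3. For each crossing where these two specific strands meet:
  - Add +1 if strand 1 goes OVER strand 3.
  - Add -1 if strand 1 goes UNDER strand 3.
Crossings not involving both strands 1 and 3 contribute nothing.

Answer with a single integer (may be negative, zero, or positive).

Answer: -1

Derivation:
Gen 1: crossing 2x3. Both 1&3? no. Sum: 0
Gen 2: 1 under 3. Both 1&3? yes. Contrib: -1. Sum: -1
Gen 3: crossing 1x2. Both 1&3? no. Sum: -1
Gen 4: crossing 3x2. Both 1&3? no. Sum: -1
Gen 5: 3 over 1. Both 1&3? yes. Contrib: -1. Sum: -2
Gen 6: crossing 2x1. Both 1&3? no. Sum: -2
Gen 7: crossing 1x2. Both 1&3? no. Sum: -2
Gen 8: crossing 2x1. Both 1&3? no. Sum: -2
Gen 9: crossing 2x3. Both 1&3? no. Sum: -2
Gen 10: crossing 3x2. Both 1&3? no. Sum: -2
Gen 11: crossing 1x2. Both 1&3? no. Sum: -2
Gen 12: 1 over 3. Both 1&3? yes. Contrib: +1. Sum: -1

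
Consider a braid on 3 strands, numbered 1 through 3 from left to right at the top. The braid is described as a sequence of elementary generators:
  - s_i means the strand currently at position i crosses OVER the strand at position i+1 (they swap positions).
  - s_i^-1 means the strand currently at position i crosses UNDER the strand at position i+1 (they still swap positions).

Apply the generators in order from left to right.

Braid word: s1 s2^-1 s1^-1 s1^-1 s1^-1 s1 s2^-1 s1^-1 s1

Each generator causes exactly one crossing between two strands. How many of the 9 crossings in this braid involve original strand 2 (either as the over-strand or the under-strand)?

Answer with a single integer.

Answer: 7

Derivation:
Gen 1: crossing 1x2. Involves strand 2? yes. Count so far: 1
Gen 2: crossing 1x3. Involves strand 2? no. Count so far: 1
Gen 3: crossing 2x3. Involves strand 2? yes. Count so far: 2
Gen 4: crossing 3x2. Involves strand 2? yes. Count so far: 3
Gen 5: crossing 2x3. Involves strand 2? yes. Count so far: 4
Gen 6: crossing 3x2. Involves strand 2? yes. Count so far: 5
Gen 7: crossing 3x1. Involves strand 2? no. Count so far: 5
Gen 8: crossing 2x1. Involves strand 2? yes. Count so far: 6
Gen 9: crossing 1x2. Involves strand 2? yes. Count so far: 7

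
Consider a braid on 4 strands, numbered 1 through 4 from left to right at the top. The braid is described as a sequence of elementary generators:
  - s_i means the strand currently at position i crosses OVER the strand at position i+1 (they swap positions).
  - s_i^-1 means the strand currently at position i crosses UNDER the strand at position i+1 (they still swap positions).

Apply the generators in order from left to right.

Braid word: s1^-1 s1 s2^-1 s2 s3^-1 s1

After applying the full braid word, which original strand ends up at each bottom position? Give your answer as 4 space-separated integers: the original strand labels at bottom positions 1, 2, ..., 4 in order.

Answer: 2 1 4 3

Derivation:
Gen 1 (s1^-1): strand 1 crosses under strand 2. Perm now: [2 1 3 4]
Gen 2 (s1): strand 2 crosses over strand 1. Perm now: [1 2 3 4]
Gen 3 (s2^-1): strand 2 crosses under strand 3. Perm now: [1 3 2 4]
Gen 4 (s2): strand 3 crosses over strand 2. Perm now: [1 2 3 4]
Gen 5 (s3^-1): strand 3 crosses under strand 4. Perm now: [1 2 4 3]
Gen 6 (s1): strand 1 crosses over strand 2. Perm now: [2 1 4 3]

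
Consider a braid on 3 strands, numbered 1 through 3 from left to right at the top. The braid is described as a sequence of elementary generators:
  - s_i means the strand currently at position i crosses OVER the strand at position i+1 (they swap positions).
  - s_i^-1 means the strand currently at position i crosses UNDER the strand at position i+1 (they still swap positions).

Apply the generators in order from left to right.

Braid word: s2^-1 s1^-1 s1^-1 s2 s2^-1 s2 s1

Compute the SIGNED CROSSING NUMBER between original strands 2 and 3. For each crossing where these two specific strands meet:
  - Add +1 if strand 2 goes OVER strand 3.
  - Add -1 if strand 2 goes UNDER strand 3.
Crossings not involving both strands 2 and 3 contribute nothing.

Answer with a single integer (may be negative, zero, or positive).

Answer: -4

Derivation:
Gen 1: 2 under 3. Both 2&3? yes. Contrib: -1. Sum: -1
Gen 2: crossing 1x3. Both 2&3? no. Sum: -1
Gen 3: crossing 3x1. Both 2&3? no. Sum: -1
Gen 4: 3 over 2. Both 2&3? yes. Contrib: -1. Sum: -2
Gen 5: 2 under 3. Both 2&3? yes. Contrib: -1. Sum: -3
Gen 6: 3 over 2. Both 2&3? yes. Contrib: -1. Sum: -4
Gen 7: crossing 1x2. Both 2&3? no. Sum: -4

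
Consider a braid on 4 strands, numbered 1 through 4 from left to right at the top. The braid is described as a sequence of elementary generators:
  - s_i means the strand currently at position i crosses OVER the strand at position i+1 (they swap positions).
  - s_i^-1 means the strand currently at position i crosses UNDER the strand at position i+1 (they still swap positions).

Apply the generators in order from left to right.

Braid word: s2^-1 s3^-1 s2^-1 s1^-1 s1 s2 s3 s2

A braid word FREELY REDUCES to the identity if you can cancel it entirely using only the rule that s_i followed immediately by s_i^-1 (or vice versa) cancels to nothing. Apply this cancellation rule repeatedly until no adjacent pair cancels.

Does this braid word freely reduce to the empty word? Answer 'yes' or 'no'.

Gen 1 (s2^-1): push. Stack: [s2^-1]
Gen 2 (s3^-1): push. Stack: [s2^-1 s3^-1]
Gen 3 (s2^-1): push. Stack: [s2^-1 s3^-1 s2^-1]
Gen 4 (s1^-1): push. Stack: [s2^-1 s3^-1 s2^-1 s1^-1]
Gen 5 (s1): cancels prior s1^-1. Stack: [s2^-1 s3^-1 s2^-1]
Gen 6 (s2): cancels prior s2^-1. Stack: [s2^-1 s3^-1]
Gen 7 (s3): cancels prior s3^-1. Stack: [s2^-1]
Gen 8 (s2): cancels prior s2^-1. Stack: []
Reduced word: (empty)

Answer: yes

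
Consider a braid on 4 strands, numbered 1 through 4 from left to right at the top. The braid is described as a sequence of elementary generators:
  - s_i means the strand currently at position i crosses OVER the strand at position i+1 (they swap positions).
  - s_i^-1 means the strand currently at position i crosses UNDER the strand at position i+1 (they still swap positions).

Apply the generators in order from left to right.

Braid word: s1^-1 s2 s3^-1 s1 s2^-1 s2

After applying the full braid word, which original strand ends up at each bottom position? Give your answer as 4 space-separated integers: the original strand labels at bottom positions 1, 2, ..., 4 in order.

Gen 1 (s1^-1): strand 1 crosses under strand 2. Perm now: [2 1 3 4]
Gen 2 (s2): strand 1 crosses over strand 3. Perm now: [2 3 1 4]
Gen 3 (s3^-1): strand 1 crosses under strand 4. Perm now: [2 3 4 1]
Gen 4 (s1): strand 2 crosses over strand 3. Perm now: [3 2 4 1]
Gen 5 (s2^-1): strand 2 crosses under strand 4. Perm now: [3 4 2 1]
Gen 6 (s2): strand 4 crosses over strand 2. Perm now: [3 2 4 1]

Answer: 3 2 4 1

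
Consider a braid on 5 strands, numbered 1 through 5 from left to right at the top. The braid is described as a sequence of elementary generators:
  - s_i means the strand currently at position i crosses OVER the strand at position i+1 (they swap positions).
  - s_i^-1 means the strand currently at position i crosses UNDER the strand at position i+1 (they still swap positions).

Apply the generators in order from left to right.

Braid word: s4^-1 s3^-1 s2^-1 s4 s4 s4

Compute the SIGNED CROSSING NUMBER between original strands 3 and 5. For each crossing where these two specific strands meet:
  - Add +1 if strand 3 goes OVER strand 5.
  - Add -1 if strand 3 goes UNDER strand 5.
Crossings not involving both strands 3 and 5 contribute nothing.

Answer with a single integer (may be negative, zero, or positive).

Gen 1: crossing 4x5. Both 3&5? no. Sum: 0
Gen 2: 3 under 5. Both 3&5? yes. Contrib: -1. Sum: -1
Gen 3: crossing 2x5. Both 3&5? no. Sum: -1
Gen 4: crossing 3x4. Both 3&5? no. Sum: -1
Gen 5: crossing 4x3. Both 3&5? no. Sum: -1
Gen 6: crossing 3x4. Both 3&5? no. Sum: -1

Answer: -1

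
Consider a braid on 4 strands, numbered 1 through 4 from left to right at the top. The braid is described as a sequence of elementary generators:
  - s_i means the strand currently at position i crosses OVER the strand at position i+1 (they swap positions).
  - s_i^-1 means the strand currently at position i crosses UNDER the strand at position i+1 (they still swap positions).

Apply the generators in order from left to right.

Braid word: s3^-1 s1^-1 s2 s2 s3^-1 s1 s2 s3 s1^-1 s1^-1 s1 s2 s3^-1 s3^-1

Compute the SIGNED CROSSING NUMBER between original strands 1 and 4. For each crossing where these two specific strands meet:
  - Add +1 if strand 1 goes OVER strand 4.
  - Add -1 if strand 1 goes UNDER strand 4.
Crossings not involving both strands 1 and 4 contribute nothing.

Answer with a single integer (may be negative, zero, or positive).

Gen 1: crossing 3x4. Both 1&4? no. Sum: 0
Gen 2: crossing 1x2. Both 1&4? no. Sum: 0
Gen 3: 1 over 4. Both 1&4? yes. Contrib: +1. Sum: 1
Gen 4: 4 over 1. Both 1&4? yes. Contrib: -1. Sum: 0
Gen 5: crossing 4x3. Both 1&4? no. Sum: 0
Gen 6: crossing 2x1. Both 1&4? no. Sum: 0
Gen 7: crossing 2x3. Both 1&4? no. Sum: 0
Gen 8: crossing 2x4. Both 1&4? no. Sum: 0
Gen 9: crossing 1x3. Both 1&4? no. Sum: 0
Gen 10: crossing 3x1. Both 1&4? no. Sum: 0
Gen 11: crossing 1x3. Both 1&4? no. Sum: 0
Gen 12: 1 over 4. Both 1&4? yes. Contrib: +1. Sum: 1
Gen 13: crossing 1x2. Both 1&4? no. Sum: 1
Gen 14: crossing 2x1. Both 1&4? no. Sum: 1

Answer: 1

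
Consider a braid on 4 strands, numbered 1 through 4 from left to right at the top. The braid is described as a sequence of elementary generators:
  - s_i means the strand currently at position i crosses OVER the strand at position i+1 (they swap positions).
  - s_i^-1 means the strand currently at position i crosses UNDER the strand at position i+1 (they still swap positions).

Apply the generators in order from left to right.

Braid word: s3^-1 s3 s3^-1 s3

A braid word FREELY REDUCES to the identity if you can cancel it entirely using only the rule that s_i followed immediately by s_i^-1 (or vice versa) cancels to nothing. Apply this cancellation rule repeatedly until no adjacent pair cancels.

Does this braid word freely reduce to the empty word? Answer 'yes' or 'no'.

Answer: yes

Derivation:
Gen 1 (s3^-1): push. Stack: [s3^-1]
Gen 2 (s3): cancels prior s3^-1. Stack: []
Gen 3 (s3^-1): push. Stack: [s3^-1]
Gen 4 (s3): cancels prior s3^-1. Stack: []
Reduced word: (empty)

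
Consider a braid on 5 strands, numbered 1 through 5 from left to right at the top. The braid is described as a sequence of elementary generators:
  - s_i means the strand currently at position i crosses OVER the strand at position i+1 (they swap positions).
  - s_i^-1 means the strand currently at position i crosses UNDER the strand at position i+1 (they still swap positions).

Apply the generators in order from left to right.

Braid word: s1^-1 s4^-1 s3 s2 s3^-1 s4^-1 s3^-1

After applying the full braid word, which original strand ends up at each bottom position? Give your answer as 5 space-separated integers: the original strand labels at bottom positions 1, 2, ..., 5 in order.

Answer: 2 5 4 3 1

Derivation:
Gen 1 (s1^-1): strand 1 crosses under strand 2. Perm now: [2 1 3 4 5]
Gen 2 (s4^-1): strand 4 crosses under strand 5. Perm now: [2 1 3 5 4]
Gen 3 (s3): strand 3 crosses over strand 5. Perm now: [2 1 5 3 4]
Gen 4 (s2): strand 1 crosses over strand 5. Perm now: [2 5 1 3 4]
Gen 5 (s3^-1): strand 1 crosses under strand 3. Perm now: [2 5 3 1 4]
Gen 6 (s4^-1): strand 1 crosses under strand 4. Perm now: [2 5 3 4 1]
Gen 7 (s3^-1): strand 3 crosses under strand 4. Perm now: [2 5 4 3 1]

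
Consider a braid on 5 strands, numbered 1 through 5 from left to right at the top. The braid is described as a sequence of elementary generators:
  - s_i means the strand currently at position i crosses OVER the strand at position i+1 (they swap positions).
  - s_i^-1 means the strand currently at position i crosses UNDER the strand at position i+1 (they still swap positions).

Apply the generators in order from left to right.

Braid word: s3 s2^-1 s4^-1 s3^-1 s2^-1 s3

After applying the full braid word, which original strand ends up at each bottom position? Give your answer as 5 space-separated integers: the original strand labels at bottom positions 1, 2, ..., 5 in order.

Gen 1 (s3): strand 3 crosses over strand 4. Perm now: [1 2 4 3 5]
Gen 2 (s2^-1): strand 2 crosses under strand 4. Perm now: [1 4 2 3 5]
Gen 3 (s4^-1): strand 3 crosses under strand 5. Perm now: [1 4 2 5 3]
Gen 4 (s3^-1): strand 2 crosses under strand 5. Perm now: [1 4 5 2 3]
Gen 5 (s2^-1): strand 4 crosses under strand 5. Perm now: [1 5 4 2 3]
Gen 6 (s3): strand 4 crosses over strand 2. Perm now: [1 5 2 4 3]

Answer: 1 5 2 4 3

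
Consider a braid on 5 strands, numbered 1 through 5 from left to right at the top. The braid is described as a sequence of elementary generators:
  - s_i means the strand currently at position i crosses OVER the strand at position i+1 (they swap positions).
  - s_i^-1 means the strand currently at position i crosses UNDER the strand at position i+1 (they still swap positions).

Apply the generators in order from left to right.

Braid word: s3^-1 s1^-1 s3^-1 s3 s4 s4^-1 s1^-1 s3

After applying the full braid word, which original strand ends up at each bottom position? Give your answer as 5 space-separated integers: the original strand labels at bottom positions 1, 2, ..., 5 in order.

Answer: 1 2 3 4 5

Derivation:
Gen 1 (s3^-1): strand 3 crosses under strand 4. Perm now: [1 2 4 3 5]
Gen 2 (s1^-1): strand 1 crosses under strand 2. Perm now: [2 1 4 3 5]
Gen 3 (s3^-1): strand 4 crosses under strand 3. Perm now: [2 1 3 4 5]
Gen 4 (s3): strand 3 crosses over strand 4. Perm now: [2 1 4 3 5]
Gen 5 (s4): strand 3 crosses over strand 5. Perm now: [2 1 4 5 3]
Gen 6 (s4^-1): strand 5 crosses under strand 3. Perm now: [2 1 4 3 5]
Gen 7 (s1^-1): strand 2 crosses under strand 1. Perm now: [1 2 4 3 5]
Gen 8 (s3): strand 4 crosses over strand 3. Perm now: [1 2 3 4 5]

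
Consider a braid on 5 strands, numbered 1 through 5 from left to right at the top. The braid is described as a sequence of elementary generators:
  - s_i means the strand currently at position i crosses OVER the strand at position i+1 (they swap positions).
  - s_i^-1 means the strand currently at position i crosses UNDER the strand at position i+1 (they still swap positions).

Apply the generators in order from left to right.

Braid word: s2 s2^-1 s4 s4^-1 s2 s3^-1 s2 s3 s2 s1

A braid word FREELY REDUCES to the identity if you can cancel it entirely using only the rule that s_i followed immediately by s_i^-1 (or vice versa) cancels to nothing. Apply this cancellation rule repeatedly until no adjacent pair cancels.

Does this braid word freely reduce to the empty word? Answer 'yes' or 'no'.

Gen 1 (s2): push. Stack: [s2]
Gen 2 (s2^-1): cancels prior s2. Stack: []
Gen 3 (s4): push. Stack: [s4]
Gen 4 (s4^-1): cancels prior s4. Stack: []
Gen 5 (s2): push. Stack: [s2]
Gen 6 (s3^-1): push. Stack: [s2 s3^-1]
Gen 7 (s2): push. Stack: [s2 s3^-1 s2]
Gen 8 (s3): push. Stack: [s2 s3^-1 s2 s3]
Gen 9 (s2): push. Stack: [s2 s3^-1 s2 s3 s2]
Gen 10 (s1): push. Stack: [s2 s3^-1 s2 s3 s2 s1]
Reduced word: s2 s3^-1 s2 s3 s2 s1

Answer: no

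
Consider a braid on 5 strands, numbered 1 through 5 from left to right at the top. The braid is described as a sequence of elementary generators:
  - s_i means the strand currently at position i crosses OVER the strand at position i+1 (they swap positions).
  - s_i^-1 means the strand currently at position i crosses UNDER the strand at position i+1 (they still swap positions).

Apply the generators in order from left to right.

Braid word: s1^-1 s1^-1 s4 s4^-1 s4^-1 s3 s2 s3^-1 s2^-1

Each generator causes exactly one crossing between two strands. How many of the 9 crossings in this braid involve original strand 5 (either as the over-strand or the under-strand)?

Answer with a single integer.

Gen 1: crossing 1x2. Involves strand 5? no. Count so far: 0
Gen 2: crossing 2x1. Involves strand 5? no. Count so far: 0
Gen 3: crossing 4x5. Involves strand 5? yes. Count so far: 1
Gen 4: crossing 5x4. Involves strand 5? yes. Count so far: 2
Gen 5: crossing 4x5. Involves strand 5? yes. Count so far: 3
Gen 6: crossing 3x5. Involves strand 5? yes. Count so far: 4
Gen 7: crossing 2x5. Involves strand 5? yes. Count so far: 5
Gen 8: crossing 2x3. Involves strand 5? no. Count so far: 5
Gen 9: crossing 5x3. Involves strand 5? yes. Count so far: 6

Answer: 6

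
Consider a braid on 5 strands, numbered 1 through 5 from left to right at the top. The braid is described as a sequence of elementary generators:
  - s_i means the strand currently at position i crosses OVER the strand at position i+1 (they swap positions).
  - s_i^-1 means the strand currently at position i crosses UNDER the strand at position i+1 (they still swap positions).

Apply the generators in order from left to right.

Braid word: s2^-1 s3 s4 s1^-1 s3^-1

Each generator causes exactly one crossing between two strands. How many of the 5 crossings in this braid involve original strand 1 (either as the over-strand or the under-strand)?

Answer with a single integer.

Answer: 1

Derivation:
Gen 1: crossing 2x3. Involves strand 1? no. Count so far: 0
Gen 2: crossing 2x4. Involves strand 1? no. Count so far: 0
Gen 3: crossing 2x5. Involves strand 1? no. Count so far: 0
Gen 4: crossing 1x3. Involves strand 1? yes. Count so far: 1
Gen 5: crossing 4x5. Involves strand 1? no. Count so far: 1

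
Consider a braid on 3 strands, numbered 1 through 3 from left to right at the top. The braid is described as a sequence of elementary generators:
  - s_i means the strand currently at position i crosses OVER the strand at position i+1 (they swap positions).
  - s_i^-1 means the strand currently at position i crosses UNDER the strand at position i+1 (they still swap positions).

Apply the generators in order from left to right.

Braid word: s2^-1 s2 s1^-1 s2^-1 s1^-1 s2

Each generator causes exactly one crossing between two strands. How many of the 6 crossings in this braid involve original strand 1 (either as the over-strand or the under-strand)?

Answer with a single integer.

Answer: 3

Derivation:
Gen 1: crossing 2x3. Involves strand 1? no. Count so far: 0
Gen 2: crossing 3x2. Involves strand 1? no. Count so far: 0
Gen 3: crossing 1x2. Involves strand 1? yes. Count so far: 1
Gen 4: crossing 1x3. Involves strand 1? yes. Count so far: 2
Gen 5: crossing 2x3. Involves strand 1? no. Count so far: 2
Gen 6: crossing 2x1. Involves strand 1? yes. Count so far: 3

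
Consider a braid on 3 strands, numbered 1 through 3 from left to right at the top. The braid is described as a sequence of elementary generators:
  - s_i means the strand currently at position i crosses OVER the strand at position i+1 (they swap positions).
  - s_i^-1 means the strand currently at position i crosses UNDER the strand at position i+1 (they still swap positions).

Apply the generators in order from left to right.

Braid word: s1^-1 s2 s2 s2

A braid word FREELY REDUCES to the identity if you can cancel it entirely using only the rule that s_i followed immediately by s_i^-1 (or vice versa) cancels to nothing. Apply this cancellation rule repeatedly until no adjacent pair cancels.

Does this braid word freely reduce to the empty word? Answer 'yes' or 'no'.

Answer: no

Derivation:
Gen 1 (s1^-1): push. Stack: [s1^-1]
Gen 2 (s2): push. Stack: [s1^-1 s2]
Gen 3 (s2): push. Stack: [s1^-1 s2 s2]
Gen 4 (s2): push. Stack: [s1^-1 s2 s2 s2]
Reduced word: s1^-1 s2 s2 s2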